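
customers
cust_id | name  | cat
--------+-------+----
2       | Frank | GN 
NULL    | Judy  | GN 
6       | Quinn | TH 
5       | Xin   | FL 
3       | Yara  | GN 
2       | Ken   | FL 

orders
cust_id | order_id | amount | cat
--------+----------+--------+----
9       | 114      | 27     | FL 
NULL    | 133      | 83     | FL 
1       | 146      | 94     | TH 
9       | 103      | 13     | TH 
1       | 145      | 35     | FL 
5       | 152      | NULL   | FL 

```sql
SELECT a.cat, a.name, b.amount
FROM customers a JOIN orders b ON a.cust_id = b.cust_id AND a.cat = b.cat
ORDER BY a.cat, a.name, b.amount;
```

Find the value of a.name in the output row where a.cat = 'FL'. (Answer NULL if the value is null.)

Xin

INNER JOIN keeps only pairs where the ON condition holds.
Matching on a.cust_id = b.cust_id AND a.cat = b.cat. A NULL in a compared column never satisfies the condition.
Matched pairs: 1.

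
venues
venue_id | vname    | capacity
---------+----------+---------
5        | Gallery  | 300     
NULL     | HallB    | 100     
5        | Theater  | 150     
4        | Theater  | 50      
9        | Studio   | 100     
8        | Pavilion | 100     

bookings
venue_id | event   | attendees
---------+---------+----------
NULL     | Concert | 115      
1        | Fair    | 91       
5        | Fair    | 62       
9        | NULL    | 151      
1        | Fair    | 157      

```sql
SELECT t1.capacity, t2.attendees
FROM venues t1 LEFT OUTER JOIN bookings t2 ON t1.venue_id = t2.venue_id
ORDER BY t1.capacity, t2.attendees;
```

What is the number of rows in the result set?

6

LEFT JOIN keeps every row from `venues`; unmatched rows get NULL for `bookings`'s columns.
Matching on t1.venue_id = t2.venue_id. A NULL in a compared column never satisfies the condition.
- t1 row (venue_id=5): matches 1 t2 row(s) → 1 output row(s).
- t1 row (venue_id=NULL): no match → kept, t2 columns NULL.
- t1 row (venue_id=5): matches 1 t2 row(s) → 1 output row(s).
- t1 row (venue_id=4): no match → kept, t2 columns NULL.
- t1 row (venue_id=9): matches 1 t2 row(s) → 1 output row(s).
- t1 row (venue_id=8): no match → kept, t2 columns NULL.
Total: 3 matched + 3 padded = 6 rows.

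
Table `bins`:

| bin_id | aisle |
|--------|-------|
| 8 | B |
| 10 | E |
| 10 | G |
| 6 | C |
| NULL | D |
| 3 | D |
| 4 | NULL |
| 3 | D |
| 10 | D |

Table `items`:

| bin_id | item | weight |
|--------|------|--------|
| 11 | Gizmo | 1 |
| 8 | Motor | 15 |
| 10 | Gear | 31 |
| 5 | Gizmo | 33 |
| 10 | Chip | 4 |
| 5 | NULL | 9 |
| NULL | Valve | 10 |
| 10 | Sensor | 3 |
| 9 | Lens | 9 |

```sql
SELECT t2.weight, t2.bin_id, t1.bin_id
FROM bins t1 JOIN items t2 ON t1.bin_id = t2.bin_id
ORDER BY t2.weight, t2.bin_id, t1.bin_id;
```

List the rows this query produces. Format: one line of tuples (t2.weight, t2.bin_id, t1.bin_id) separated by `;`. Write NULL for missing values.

INNER JOIN keeps only pairs where the ON condition holds.
Matching on t1.bin_id = t2.bin_id. A NULL in a compared column never satisfies the condition.
- t1 (bin_id=8) pairs with 1 row(s) of t2.
- t1 (bin_id=10) pairs with 3 row(s) of t2.
- t1 (bin_id=10) pairs with 3 row(s) of t2.
- t1 (bin_id=6) has no partner → excluded.
- t1 (bin_id=NULL) has no partner → excluded.
- t1 (bin_id=3) has no partner → excluded.
- t1 (bin_id=4) has no partner → excluded.
- t1 (bin_id=3) has no partner → excluded.
- t1 (bin_id=10) pairs with 3 row(s) of t2.
After projecting and ordering:
t2.weight | t2.bin_id | t1.bin_id
3 | 10 | 10
3 | 10 | 10
3 | 10 | 10
4 | 10 | 10
4 | 10 | 10
4 | 10 | 10
15 | 8 | 8
31 | 10 | 10
31 | 10 | 10
31 | 10 | 10

(3, 10, 10); (3, 10, 10); (3, 10, 10); (4, 10, 10); (4, 10, 10); (4, 10, 10); (15, 8, 8); (31, 10, 10); (31, 10, 10); (31, 10, 10)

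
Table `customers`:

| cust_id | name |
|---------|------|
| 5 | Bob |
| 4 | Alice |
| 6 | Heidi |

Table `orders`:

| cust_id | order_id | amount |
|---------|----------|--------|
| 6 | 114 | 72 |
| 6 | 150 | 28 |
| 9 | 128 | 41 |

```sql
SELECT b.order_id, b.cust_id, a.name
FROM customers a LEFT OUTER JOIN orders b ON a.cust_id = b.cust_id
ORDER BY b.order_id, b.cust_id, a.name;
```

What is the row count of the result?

LEFT JOIN keeps every row from `customers`; unmatched rows get NULL for `orders`'s columns.
Matching on a.cust_id = b.cust_id.
- a (cust_id=5) has no partner → padded with NULL.
- a (cust_id=4) has no partner → padded with NULL.
- a (cust_id=6) pairs with 2 row(s) of b.
Total: 2 matched + 2 padded = 4 rows.

4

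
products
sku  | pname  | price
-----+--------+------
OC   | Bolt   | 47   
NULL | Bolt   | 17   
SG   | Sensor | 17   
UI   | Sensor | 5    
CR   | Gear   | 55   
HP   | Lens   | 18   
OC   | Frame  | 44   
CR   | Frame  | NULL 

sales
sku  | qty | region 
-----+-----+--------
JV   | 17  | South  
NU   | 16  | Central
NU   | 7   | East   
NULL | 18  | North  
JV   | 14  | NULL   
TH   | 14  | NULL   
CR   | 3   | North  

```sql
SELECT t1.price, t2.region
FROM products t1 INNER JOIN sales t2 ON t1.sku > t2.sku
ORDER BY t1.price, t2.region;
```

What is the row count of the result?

22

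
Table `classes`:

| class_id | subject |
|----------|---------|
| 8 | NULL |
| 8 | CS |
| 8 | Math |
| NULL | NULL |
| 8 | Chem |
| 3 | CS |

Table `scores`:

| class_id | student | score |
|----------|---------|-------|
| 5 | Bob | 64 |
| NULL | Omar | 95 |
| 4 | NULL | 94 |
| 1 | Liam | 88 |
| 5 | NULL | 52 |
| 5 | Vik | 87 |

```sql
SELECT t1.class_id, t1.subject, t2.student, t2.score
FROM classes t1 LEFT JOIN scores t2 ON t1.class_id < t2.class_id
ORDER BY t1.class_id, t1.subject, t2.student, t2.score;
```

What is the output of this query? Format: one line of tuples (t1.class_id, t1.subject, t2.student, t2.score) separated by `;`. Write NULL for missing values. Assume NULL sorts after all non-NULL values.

(3, CS, Bob, 64); (3, CS, Vik, 87); (3, CS, NULL, 52); (3, CS, NULL, 94); (8, CS, NULL, NULL); (8, Chem, NULL, NULL); (8, Math, NULL, NULL); (8, NULL, NULL, NULL); (NULL, NULL, NULL, NULL)

LEFT JOIN keeps every row from `classes`; unmatched rows get NULL for `scores`'s columns.
Matching on t1.class_id < t2.class_id. A NULL in a compared column never satisfies the condition.
- class_id=8: no t2 row matches, row kept with t2 columns NULL.
- class_id=8: no t2 row matches, row kept with t2 columns NULL.
- class_id=8: no t2 row matches, row kept with t2 columns NULL.
- class_id=NULL: no t2 row matches, row kept with t2 columns NULL.
- class_id=8: no t2 row matches, row kept with t2 columns NULL.
- class_id=3: 4 matching t2 row(s), so 4 row(s) emitted.
After projecting and ordering:
t1.class_id | t1.subject | t2.student | t2.score
3 | CS | Bob | 64
3 | CS | Vik | 87
3 | CS | NULL | 52
3 | CS | NULL | 94
8 | CS | NULL | NULL
8 | Chem | NULL | NULL
8 | Math | NULL | NULL
8 | NULL | NULL | NULL
NULL | NULL | NULL | NULL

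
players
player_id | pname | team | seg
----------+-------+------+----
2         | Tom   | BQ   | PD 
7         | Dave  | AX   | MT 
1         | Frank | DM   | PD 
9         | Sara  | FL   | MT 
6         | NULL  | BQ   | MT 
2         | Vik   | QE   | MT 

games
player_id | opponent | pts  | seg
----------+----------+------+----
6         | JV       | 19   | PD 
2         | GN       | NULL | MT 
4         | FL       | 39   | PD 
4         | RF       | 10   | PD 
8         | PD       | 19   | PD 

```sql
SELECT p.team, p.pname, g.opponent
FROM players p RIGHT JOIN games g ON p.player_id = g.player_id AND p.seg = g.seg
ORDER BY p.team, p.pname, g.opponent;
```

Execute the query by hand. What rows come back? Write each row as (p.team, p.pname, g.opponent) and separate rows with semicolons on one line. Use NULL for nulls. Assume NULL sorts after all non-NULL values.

RIGHT JOIN keeps every row from `games`; unmatched rows get NULL for `players`'s columns.
Matching on p.player_id = g.player_id AND p.seg = g.seg.
Matched pairs: 1; unmatched g rows kept: 4.

(QE, Vik, GN); (NULL, NULL, FL); (NULL, NULL, JV); (NULL, NULL, PD); (NULL, NULL, RF)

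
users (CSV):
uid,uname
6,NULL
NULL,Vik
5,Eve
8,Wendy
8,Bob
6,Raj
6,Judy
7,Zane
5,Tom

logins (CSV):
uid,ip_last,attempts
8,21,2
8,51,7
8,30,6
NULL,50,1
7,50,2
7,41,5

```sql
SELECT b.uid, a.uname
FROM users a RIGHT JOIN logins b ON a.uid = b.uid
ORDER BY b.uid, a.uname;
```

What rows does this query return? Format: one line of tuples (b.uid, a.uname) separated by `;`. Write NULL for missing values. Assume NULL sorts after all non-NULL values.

(7, Zane); (7, Zane); (8, Bob); (8, Bob); (8, Bob); (8, Wendy); (8, Wendy); (8, Wendy); (NULL, NULL)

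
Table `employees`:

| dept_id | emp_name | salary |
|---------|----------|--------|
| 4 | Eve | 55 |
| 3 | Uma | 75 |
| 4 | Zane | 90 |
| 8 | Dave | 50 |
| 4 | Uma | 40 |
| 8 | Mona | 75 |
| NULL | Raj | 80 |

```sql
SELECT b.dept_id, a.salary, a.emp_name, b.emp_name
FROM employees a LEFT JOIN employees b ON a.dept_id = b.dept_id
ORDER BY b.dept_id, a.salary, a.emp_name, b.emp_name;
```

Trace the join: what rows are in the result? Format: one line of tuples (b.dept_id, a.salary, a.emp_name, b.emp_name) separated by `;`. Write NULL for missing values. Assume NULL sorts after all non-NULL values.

(3, 75, Uma, Uma); (4, 40, Uma, Eve); (4, 40, Uma, Uma); (4, 40, Uma, Zane); (4, 55, Eve, Eve); (4, 55, Eve, Uma); (4, 55, Eve, Zane); (4, 90, Zane, Eve); (4, 90, Zane, Uma); (4, 90, Zane, Zane); (8, 50, Dave, Dave); (8, 50, Dave, Mona); (8, 75, Mona, Dave); (8, 75, Mona, Mona); (NULL, 80, Raj, NULL)

LEFT JOIN keeps every row from `employees a`; unmatched rows get NULL for `employees b`'s columns.
Matching on a.dept_id = b.dept_id. A NULL in a compared column never satisfies the condition.
- dept_id=4: 3 matching b row(s), so 3 row(s) emitted.
- dept_id=3: 1 matching b row(s), so 1 row(s) emitted.
- dept_id=4: 3 matching b row(s), so 3 row(s) emitted.
- dept_id=8: 2 matching b row(s), so 2 row(s) emitted.
- dept_id=4: 3 matching b row(s), so 3 row(s) emitted.
- dept_id=8: 2 matching b row(s), so 2 row(s) emitted.
- dept_id=NULL: no b row matches, row kept with b columns NULL.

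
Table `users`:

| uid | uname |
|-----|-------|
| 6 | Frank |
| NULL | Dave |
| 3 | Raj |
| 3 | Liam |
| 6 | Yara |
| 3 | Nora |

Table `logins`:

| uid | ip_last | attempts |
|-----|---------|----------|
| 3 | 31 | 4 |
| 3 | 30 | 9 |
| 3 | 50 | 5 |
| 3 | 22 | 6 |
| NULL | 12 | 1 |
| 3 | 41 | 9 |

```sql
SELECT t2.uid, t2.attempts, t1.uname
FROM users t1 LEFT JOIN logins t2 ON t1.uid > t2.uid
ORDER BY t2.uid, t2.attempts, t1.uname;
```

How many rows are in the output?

LEFT JOIN keeps every row from `users`; unmatched rows get NULL for `logins`'s columns.
Matching on t1.uid > t2.uid. A NULL in a compared column never satisfies the condition.
- t1 row (uid=6): matches 5 t2 row(s) → 5 output row(s).
- t1 row (uid=NULL): no match → kept, t2 columns NULL.
- t1 row (uid=3): no match → kept, t2 columns NULL.
- t1 row (uid=3): no match → kept, t2 columns NULL.
- t1 row (uid=6): matches 5 t2 row(s) → 5 output row(s).
- t1 row (uid=3): no match → kept, t2 columns NULL.
Total: 10 matched + 4 padded = 14 rows.

14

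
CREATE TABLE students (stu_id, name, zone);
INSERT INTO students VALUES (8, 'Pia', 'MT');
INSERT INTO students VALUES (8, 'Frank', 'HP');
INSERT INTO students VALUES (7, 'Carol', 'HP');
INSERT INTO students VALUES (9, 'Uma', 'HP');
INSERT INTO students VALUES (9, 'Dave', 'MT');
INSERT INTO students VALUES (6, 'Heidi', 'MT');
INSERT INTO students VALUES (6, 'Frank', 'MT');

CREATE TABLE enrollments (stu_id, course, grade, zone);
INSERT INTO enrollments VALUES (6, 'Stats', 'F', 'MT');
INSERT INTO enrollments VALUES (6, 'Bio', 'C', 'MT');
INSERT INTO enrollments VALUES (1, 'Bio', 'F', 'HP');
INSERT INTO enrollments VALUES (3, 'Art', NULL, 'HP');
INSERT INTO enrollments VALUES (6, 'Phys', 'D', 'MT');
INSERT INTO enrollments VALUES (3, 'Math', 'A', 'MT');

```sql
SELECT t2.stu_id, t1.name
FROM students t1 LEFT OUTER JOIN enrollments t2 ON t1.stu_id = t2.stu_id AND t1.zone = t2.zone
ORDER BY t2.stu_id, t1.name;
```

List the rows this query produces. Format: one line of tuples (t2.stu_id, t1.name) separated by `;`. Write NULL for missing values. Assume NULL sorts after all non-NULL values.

(6, Frank); (6, Frank); (6, Frank); (6, Heidi); (6, Heidi); (6, Heidi); (NULL, Carol); (NULL, Dave); (NULL, Frank); (NULL, Pia); (NULL, Uma)

LEFT JOIN keeps every row from `students`; unmatched rows get NULL for `enrollments`'s columns.
Matching on t1.stu_id = t2.stu_id AND t1.zone = t2.zone.
Matched pairs: 6; unmatched t1 rows kept: 5.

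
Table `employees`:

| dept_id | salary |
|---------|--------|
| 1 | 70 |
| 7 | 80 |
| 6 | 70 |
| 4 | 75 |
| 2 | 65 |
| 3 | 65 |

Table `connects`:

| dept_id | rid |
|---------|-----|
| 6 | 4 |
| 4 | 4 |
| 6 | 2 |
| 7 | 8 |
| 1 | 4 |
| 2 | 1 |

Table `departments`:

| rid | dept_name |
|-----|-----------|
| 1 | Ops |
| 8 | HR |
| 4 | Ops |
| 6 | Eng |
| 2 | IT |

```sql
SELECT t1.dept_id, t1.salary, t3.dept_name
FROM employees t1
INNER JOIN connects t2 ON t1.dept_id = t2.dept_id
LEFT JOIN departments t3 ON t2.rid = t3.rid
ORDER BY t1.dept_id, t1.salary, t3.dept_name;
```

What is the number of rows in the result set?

6

Step 1 — t1 INNER JOIN t2 on dept_id → 6 row(s).
Then LEFT JOIN `departments t3` on rid: each of those 6 rows is kept; rows whose t2.rid has no match in t3 get NULL for t3's columns.
Result: 6 row(s).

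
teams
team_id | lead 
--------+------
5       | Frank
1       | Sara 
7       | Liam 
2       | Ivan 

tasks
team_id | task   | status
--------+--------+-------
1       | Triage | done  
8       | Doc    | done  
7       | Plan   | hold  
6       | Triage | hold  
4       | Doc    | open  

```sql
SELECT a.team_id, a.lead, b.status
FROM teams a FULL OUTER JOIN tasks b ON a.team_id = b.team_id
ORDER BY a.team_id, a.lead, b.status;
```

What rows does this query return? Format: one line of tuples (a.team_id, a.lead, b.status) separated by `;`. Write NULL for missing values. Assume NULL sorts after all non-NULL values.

FULL OUTER JOIN keeps every row from both sides; unmatched rows get NULL for the other side's columns.
Matching on a.team_id = b.team_id.
- a[0] team_id=5 → no match; kept with NULLs on the b side.
- a[1] team_id=1 → 1 match(es) in b → 1 row(s).
- a[2] team_id=7 → 1 match(es) in b → 1 row(s).
- a[3] team_id=2 → no match; kept with NULLs on the b side.
- plus 3 unmatched b row(s), each kept with NULL a columns.
After projecting and ordering:
a.team_id | a.lead | b.status
1 | Sara | done
2 | Ivan | NULL
5 | Frank | NULL
7 | Liam | hold
NULL | NULL | done
NULL | NULL | hold
NULL | NULL | open

(1, Sara, done); (2, Ivan, NULL); (5, Frank, NULL); (7, Liam, hold); (NULL, NULL, done); (NULL, NULL, hold); (NULL, NULL, open)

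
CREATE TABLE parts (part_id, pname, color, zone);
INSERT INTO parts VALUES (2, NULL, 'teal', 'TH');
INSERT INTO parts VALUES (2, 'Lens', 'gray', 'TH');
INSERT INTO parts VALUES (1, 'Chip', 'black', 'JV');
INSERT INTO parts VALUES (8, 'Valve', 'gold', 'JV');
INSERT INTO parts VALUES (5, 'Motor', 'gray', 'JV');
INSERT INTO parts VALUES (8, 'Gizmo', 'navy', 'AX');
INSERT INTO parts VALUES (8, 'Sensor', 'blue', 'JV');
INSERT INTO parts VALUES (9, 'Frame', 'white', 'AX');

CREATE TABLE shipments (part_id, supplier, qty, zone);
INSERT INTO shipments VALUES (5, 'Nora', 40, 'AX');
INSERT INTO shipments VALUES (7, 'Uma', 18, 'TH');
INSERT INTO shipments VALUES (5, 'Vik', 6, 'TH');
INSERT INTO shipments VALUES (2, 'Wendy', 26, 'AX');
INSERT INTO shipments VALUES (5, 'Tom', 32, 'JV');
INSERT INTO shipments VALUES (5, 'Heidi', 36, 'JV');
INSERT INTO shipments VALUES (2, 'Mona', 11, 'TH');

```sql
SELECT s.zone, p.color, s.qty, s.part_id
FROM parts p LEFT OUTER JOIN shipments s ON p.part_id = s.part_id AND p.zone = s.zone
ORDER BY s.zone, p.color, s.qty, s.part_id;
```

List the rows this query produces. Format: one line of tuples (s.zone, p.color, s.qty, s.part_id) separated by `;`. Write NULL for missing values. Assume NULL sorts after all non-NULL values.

(JV, gray, 32, 5); (JV, gray, 36, 5); (TH, gray, 11, 2); (TH, teal, 11, 2); (NULL, black, NULL, NULL); (NULL, blue, NULL, NULL); (NULL, gold, NULL, NULL); (NULL, navy, NULL, NULL); (NULL, white, NULL, NULL)

LEFT JOIN keeps every row from `parts`; unmatched rows get NULL for `shipments`'s columns.
Matching on p.part_id = s.part_id AND p.zone = s.zone.
- part_id=2, zone=TH: 1 matching s row(s), so 1 row(s) emitted.
- part_id=2, zone=TH: 1 matching s row(s), so 1 row(s) emitted.
- part_id=1, zone=JV: no s row matches, row kept with s columns NULL.
- part_id=8, zone=JV: no s row matches, row kept with s columns NULL.
- part_id=5, zone=JV: 2 matching s row(s), so 2 row(s) emitted.
- part_id=8, zone=AX: no s row matches, row kept with s columns NULL.
- part_id=8, zone=JV: no s row matches, row kept with s columns NULL.
- part_id=9, zone=AX: no s row matches, row kept with s columns NULL.
After projecting and ordering:
s.zone | p.color | s.qty | s.part_id
JV | gray | 32 | 5
JV | gray | 36 | 5
TH | gray | 11 | 2
TH | teal | 11 | 2
NULL | black | NULL | NULL
NULL | blue | NULL | NULL
NULL | gold | NULL | NULL
NULL | navy | NULL | NULL
NULL | white | NULL | NULL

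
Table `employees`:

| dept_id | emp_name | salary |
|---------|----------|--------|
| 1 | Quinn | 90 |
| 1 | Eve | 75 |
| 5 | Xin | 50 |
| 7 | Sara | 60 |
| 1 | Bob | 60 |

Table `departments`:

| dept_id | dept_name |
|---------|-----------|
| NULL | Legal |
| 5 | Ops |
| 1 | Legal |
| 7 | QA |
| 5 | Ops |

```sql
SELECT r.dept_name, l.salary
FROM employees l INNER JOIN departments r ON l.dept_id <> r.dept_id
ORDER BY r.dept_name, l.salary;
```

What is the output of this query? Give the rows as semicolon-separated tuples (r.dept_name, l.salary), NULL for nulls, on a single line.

INNER JOIN keeps only pairs where the ON condition holds.
Matching on l.dept_id <> r.dept_id. A NULL in a compared column never satisfies the condition.
- l[0] dept_id=1 → 3 match(es) in r → 3 row(s).
- l[1] dept_id=1 → 3 match(es) in r → 3 row(s).
- l[2] dept_id=5 → 2 match(es) in r → 2 row(s).
- l[3] dept_id=7 → 3 match(es) in r → 3 row(s).
- l[4] dept_id=1 → 3 match(es) in r → 3 row(s).

(Legal, 50); (Legal, 60); (Ops, 60); (Ops, 60); (Ops, 60); (Ops, 60); (Ops, 75); (Ops, 75); (Ops, 90); (Ops, 90); (QA, 50); (QA, 60); (QA, 75); (QA, 90)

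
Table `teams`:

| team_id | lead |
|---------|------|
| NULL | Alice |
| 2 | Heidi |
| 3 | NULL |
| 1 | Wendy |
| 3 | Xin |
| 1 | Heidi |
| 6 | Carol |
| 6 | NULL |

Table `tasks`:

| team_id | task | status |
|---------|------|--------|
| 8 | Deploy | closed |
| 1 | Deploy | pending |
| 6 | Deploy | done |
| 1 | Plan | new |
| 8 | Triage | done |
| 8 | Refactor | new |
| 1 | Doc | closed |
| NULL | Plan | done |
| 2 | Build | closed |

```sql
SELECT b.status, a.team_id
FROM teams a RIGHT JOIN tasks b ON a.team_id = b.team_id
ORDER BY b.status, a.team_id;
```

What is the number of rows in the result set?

RIGHT JOIN keeps every row from `tasks`; unmatched rows get NULL for `teams`'s columns.
Matching on a.team_id = b.team_id. A NULL in a compared column never satisfies the condition.
- team_id=NULL: no matching b row.
- team_id=2: 1 matching b row(s), so 1 row(s) emitted.
- team_id=3: no matching b row.
- team_id=1: 3 matching b row(s), so 3 row(s) emitted.
- team_id=3: no matching b row.
- team_id=1: 3 matching b row(s), so 3 row(s) emitted.
- team_id=6: 1 matching b row(s), so 1 row(s) emitted.
- team_id=6: 1 matching b row(s), so 1 row(s) emitted.
- 4 b row(s) had no a match → kept, a columns NULL.
Total: 9 matched + 4 padded = 13 rows.

13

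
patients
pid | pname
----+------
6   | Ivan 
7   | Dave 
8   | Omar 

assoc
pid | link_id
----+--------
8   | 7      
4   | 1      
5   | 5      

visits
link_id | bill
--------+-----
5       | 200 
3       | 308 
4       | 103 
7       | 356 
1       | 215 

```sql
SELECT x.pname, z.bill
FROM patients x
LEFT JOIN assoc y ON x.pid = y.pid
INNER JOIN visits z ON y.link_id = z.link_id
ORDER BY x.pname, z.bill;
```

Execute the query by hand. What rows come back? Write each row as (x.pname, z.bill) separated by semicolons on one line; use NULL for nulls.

Joins associate left-to-right: patients LEFT JOIN assoc on pid gives 3 intermediate row(s).
Then INNER JOIN `visits z` on link_id: keep only rows whose y.link_id appears in z.

(Omar, 356)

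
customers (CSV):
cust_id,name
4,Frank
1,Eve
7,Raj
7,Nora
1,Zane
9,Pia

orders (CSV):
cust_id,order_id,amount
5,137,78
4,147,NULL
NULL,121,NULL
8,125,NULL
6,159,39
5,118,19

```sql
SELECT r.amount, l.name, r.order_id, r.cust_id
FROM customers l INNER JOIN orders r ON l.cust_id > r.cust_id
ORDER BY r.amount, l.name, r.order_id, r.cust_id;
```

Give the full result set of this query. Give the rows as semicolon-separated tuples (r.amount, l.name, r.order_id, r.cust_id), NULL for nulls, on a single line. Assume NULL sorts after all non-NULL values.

(19, Nora, 118, 5); (19, Pia, 118, 5); (19, Raj, 118, 5); (39, Nora, 159, 6); (39, Pia, 159, 6); (39, Raj, 159, 6); (78, Nora, 137, 5); (78, Pia, 137, 5); (78, Raj, 137, 5); (NULL, Nora, 147, 4); (NULL, Pia, 125, 8); (NULL, Pia, 147, 4); (NULL, Raj, 147, 4)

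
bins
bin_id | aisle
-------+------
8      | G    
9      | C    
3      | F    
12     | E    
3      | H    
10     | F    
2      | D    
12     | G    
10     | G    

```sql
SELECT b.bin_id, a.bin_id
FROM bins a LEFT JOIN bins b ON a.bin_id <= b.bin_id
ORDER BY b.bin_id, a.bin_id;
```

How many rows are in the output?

48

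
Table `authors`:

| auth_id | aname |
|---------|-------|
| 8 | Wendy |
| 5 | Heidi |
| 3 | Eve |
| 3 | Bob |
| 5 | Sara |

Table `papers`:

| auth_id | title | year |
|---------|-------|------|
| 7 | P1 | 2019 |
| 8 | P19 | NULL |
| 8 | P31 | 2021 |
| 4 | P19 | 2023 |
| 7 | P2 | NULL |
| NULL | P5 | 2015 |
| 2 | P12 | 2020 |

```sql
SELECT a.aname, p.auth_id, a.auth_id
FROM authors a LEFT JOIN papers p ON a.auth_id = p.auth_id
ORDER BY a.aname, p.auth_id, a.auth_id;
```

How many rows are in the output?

6

LEFT JOIN keeps every row from `authors`; unmatched rows get NULL for `papers`'s columns.
Matching on a.auth_id = p.auth_id. A NULL in a compared column never satisfies the condition.
- a[0] auth_id=8 → 2 match(es) in p → 2 row(s).
- a[1] auth_id=5 → no match; kept with NULLs on the p side.
- a[2] auth_id=3 → no match; kept with NULLs on the p side.
- a[3] auth_id=3 → no match; kept with NULLs on the p side.
- a[4] auth_id=5 → no match; kept with NULLs on the p side.
Total: 2 matched + 4 padded = 6 rows.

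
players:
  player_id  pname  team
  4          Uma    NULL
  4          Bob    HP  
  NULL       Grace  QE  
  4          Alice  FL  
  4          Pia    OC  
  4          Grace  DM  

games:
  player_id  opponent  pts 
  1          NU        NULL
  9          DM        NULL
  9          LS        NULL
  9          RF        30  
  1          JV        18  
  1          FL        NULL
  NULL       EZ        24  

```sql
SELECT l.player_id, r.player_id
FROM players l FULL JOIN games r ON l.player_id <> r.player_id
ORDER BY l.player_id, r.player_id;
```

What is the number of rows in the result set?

FULL OUTER JOIN keeps every row from both sides; unmatched rows get NULL for the other side's columns.
Matching on l.player_id <> r.player_id. A NULL in a compared column never satisfies the condition.
- l[0] player_id=4 → 6 match(es) in r → 6 row(s).
- l[1] player_id=4 → 6 match(es) in r → 6 row(s).
- l[2] player_id=NULL → no match; kept with NULLs on the r side.
- l[3] player_id=4 → 6 match(es) in r → 6 row(s).
- l[4] player_id=4 → 6 match(es) in r → 6 row(s).
- l[5] player_id=4 → 6 match(es) in r → 6 row(s).
- plus 1 unmatched r row(s), each kept with NULL l columns.
Total: 30 matched + 2 padded = 32 rows.

32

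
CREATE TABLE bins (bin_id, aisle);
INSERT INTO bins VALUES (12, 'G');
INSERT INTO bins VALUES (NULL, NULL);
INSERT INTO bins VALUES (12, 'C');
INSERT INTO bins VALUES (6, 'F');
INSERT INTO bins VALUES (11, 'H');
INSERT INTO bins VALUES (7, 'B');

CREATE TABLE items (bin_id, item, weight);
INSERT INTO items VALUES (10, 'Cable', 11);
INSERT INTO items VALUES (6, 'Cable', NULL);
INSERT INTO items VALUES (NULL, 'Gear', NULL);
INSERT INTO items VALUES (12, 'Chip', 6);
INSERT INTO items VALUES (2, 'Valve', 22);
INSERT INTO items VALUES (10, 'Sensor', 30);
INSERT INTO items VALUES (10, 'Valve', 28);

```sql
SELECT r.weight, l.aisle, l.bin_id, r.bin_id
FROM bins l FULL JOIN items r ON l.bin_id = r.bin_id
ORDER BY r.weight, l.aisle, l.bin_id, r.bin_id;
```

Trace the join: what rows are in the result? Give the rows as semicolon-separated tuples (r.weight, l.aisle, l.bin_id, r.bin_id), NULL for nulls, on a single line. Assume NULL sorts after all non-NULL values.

FULL OUTER JOIN keeps every row from both sides; unmatched rows get NULL for the other side's columns.
Matching on l.bin_id = r.bin_id. A NULL in a compared column never satisfies the condition.
- l[0] bin_id=12 → 1 match(es) in r → 1 row(s).
- l[1] bin_id=NULL → no match; kept with NULLs on the r side.
- l[2] bin_id=12 → 1 match(es) in r → 1 row(s).
- l[3] bin_id=6 → 1 match(es) in r → 1 row(s).
- l[4] bin_id=11 → no match; kept with NULLs on the r side.
- l[5] bin_id=7 → no match; kept with NULLs on the r side.
- 5 row(s) from r found no l partner → padded with NULL.

(6, C, 12, 12); (6, G, 12, 12); (11, NULL, NULL, 10); (22, NULL, NULL, 2); (28, NULL, NULL, 10); (30, NULL, NULL, 10); (NULL, B, 7, NULL); (NULL, F, 6, 6); (NULL, H, 11, NULL); (NULL, NULL, NULL, NULL); (NULL, NULL, NULL, NULL)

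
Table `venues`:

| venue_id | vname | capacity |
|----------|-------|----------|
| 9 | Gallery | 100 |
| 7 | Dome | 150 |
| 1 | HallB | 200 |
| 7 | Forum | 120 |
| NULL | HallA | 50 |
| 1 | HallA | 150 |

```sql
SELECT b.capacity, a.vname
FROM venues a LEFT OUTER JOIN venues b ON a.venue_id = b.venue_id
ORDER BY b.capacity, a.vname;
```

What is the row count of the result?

10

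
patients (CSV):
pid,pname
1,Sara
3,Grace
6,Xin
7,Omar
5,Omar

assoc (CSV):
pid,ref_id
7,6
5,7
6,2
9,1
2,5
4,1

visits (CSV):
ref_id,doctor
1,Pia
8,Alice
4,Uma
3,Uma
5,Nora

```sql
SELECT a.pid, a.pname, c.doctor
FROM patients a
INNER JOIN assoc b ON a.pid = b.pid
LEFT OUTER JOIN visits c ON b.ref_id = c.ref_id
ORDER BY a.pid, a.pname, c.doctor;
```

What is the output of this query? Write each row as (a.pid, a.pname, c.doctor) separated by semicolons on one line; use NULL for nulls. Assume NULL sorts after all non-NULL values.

(5, Omar, NULL); (6, Xin, NULL); (7, Omar, NULL)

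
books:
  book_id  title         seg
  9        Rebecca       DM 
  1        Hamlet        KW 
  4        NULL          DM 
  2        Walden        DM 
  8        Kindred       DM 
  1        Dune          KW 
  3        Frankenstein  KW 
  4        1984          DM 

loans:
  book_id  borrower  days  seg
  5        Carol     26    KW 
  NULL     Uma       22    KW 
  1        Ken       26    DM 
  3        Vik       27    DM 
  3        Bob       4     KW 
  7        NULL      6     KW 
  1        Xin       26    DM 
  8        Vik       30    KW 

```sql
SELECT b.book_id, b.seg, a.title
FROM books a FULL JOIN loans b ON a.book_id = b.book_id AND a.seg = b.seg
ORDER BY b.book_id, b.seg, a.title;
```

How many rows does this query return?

FULL OUTER JOIN keeps every row from both sides; unmatched rows get NULL for the other side's columns.
Matching on a.book_id = b.book_id AND a.seg = b.seg. A NULL in a compared column never satisfies the condition.
Matched pairs: 1; unmatched a rows kept: 7; unmatched b rows kept: 7.
Total: 1 matched + 14 padded = 15 rows.

15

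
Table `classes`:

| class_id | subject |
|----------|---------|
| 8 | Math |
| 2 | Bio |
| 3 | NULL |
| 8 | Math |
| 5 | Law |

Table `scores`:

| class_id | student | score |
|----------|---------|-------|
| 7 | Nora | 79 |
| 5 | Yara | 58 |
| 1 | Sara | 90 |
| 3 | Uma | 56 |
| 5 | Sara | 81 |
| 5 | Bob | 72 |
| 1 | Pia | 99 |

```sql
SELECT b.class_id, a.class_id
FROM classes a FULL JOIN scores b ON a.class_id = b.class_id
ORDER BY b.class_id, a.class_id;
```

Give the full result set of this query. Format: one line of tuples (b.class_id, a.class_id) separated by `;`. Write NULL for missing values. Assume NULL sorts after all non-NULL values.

FULL OUTER JOIN keeps every row from both sides; unmatched rows get NULL for the other side's columns.
Matching on a.class_id = b.class_id.
- a (class_id=8) has no partner → padded with NULL.
- a (class_id=2) has no partner → padded with NULL.
- a (class_id=3) pairs with 1 row(s) of b.
- a (class_id=8) has no partner → padded with NULL.
- a (class_id=5) pairs with 3 row(s) of b.
- plus 3 unmatched b row(s), each kept with NULL a columns.
After projecting and ordering:
b.class_id | a.class_id
1 | NULL
1 | NULL
3 | 3
5 | 5
5 | 5
5 | 5
7 | NULL
NULL | 2
NULL | 8
NULL | 8

(1, NULL); (1, NULL); (3, 3); (5, 5); (5, 5); (5, 5); (7, NULL); (NULL, 2); (NULL, 8); (NULL, 8)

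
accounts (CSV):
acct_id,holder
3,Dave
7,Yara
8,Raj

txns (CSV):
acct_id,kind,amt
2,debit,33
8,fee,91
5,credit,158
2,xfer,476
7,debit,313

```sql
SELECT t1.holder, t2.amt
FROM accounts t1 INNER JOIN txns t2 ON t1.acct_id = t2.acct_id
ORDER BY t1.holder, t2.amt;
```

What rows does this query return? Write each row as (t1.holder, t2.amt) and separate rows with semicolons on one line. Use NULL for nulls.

(Raj, 91); (Yara, 313)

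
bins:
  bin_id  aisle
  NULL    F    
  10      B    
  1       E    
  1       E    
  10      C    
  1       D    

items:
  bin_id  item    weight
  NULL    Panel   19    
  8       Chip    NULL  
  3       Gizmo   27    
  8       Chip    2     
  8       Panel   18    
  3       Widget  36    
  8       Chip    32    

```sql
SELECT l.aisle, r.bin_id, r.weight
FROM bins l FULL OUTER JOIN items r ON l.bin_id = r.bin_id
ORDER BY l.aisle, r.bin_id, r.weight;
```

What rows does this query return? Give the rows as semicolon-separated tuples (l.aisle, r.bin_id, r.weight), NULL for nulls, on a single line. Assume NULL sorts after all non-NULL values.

FULL OUTER JOIN keeps every row from both sides; unmatched rows get NULL for the other side's columns.
Matching on l.bin_id = r.bin_id. A NULL in a compared column never satisfies the condition.
- l[0] bin_id=NULL → no match; kept with NULLs on the r side.
- l[1] bin_id=10 → no match; kept with NULLs on the r side.
- l[2] bin_id=1 → no match; kept with NULLs on the r side.
- l[3] bin_id=1 → no match; kept with NULLs on the r side.
- l[4] bin_id=10 → no match; kept with NULLs on the r side.
- l[5] bin_id=1 → no match; kept with NULLs on the r side.
- 7 row(s) from r found no l partner → padded with NULL.

(B, NULL, NULL); (C, NULL, NULL); (D, NULL, NULL); (E, NULL, NULL); (E, NULL, NULL); (F, NULL, NULL); (NULL, 3, 27); (NULL, 3, 36); (NULL, 8, 2); (NULL, 8, 18); (NULL, 8, 32); (NULL, 8, NULL); (NULL, NULL, 19)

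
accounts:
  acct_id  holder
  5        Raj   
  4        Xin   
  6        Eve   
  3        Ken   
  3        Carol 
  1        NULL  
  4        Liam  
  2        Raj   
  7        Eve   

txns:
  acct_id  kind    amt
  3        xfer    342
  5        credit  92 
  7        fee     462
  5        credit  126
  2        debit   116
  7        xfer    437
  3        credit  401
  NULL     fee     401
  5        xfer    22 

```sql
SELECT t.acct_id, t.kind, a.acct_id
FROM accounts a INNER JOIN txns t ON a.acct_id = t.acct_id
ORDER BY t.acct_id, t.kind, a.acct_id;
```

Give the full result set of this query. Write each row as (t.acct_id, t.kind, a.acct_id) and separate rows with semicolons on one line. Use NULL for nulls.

(2, debit, 2); (3, credit, 3); (3, credit, 3); (3, xfer, 3); (3, xfer, 3); (5, credit, 5); (5, credit, 5); (5, xfer, 5); (7, fee, 7); (7, xfer, 7)

INNER JOIN keeps only pairs where the ON condition holds.
Matching on a.acct_id = t.acct_id. A NULL in a compared column never satisfies the condition.
- a (acct_id=5) pairs with 3 row(s) of t.
- a (acct_id=4) has no partner → excluded.
- a (acct_id=6) has no partner → excluded.
- a (acct_id=3) pairs with 2 row(s) of t.
- a (acct_id=3) pairs with 2 row(s) of t.
- a (acct_id=1) has no partner → excluded.
- a (acct_id=4) has no partner → excluded.
- a (acct_id=2) pairs with 1 row(s) of t.
- a (acct_id=7) pairs with 2 row(s) of t.
After projecting and ordering:
t.acct_id | t.kind | a.acct_id
2 | debit | 2
3 | credit | 3
3 | credit | 3
3 | xfer | 3
3 | xfer | 3
5 | credit | 5
5 | credit | 5
5 | xfer | 5
7 | fee | 7
7 | xfer | 7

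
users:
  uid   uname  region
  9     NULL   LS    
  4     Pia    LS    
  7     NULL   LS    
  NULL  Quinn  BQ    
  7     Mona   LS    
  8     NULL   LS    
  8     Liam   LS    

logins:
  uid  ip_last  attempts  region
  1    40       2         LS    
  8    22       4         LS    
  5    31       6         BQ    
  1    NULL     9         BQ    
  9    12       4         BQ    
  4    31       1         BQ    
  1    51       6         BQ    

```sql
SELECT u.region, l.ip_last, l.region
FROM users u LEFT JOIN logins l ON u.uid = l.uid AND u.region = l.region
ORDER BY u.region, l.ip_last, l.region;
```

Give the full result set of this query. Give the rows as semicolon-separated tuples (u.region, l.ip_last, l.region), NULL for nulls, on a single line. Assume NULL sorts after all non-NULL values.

LEFT JOIN keeps every row from `users`; unmatched rows get NULL for `logins`'s columns.
Matching on u.uid = l.uid AND u.region = l.region. A NULL in a compared column never satisfies the condition.
- uid=9, region=LS: no l row matches, row kept with l columns NULL.
- uid=4, region=LS: no l row matches, row kept with l columns NULL.
- uid=7, region=LS: no l row matches, row kept with l columns NULL.
- uid=NULL, region=BQ: no l row matches, row kept with l columns NULL.
- uid=7, region=LS: no l row matches, row kept with l columns NULL.
- uid=8, region=LS: 1 matching l row(s), so 1 row(s) emitted.
- uid=8, region=LS: 1 matching l row(s), so 1 row(s) emitted.
After projecting and ordering:
u.region | l.ip_last | l.region
BQ | NULL | NULL
LS | 22 | LS
LS | 22 | LS
LS | NULL | NULL
LS | NULL | NULL
LS | NULL | NULL
LS | NULL | NULL

(BQ, NULL, NULL); (LS, 22, LS); (LS, 22, LS); (LS, NULL, NULL); (LS, NULL, NULL); (LS, NULL, NULL); (LS, NULL, NULL)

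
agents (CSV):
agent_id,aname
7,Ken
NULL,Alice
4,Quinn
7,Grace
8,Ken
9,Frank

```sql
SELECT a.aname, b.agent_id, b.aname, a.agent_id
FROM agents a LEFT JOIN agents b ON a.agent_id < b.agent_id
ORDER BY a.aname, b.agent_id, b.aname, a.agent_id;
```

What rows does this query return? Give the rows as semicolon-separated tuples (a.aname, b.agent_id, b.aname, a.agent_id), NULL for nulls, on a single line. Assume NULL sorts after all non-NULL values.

(Alice, NULL, NULL, NULL); (Frank, NULL, NULL, 9); (Grace, 8, Ken, 7); (Grace, 9, Frank, 7); (Ken, 8, Ken, 7); (Ken, 9, Frank, 7); (Ken, 9, Frank, 8); (Quinn, 7, Grace, 4); (Quinn, 7, Ken, 4); (Quinn, 8, Ken, 4); (Quinn, 9, Frank, 4)

LEFT JOIN keeps every row from `agents a`; unmatched rows get NULL for `agents b`'s columns.
Matching on a.agent_id < b.agent_id. A NULL in a compared column never satisfies the condition.
Matched pairs: 9; unmatched a rows kept: 2.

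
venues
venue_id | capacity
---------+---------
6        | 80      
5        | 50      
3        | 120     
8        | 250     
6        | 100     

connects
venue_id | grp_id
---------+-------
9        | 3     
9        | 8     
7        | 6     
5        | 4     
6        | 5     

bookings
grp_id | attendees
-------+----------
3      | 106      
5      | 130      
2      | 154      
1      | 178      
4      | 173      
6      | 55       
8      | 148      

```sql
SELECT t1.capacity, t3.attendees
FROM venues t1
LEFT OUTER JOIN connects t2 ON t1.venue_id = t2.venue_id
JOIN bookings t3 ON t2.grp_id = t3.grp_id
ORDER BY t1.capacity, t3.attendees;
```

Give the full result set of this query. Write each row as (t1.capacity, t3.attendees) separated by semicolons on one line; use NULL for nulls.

(50, 173); (80, 130); (100, 130)

Step 1 — t1 LEFT JOIN t2 on venue_id → 5 row(s).
Then INNER JOIN `bookings t3` on grp_id: keep only rows whose t2.grp_id appears in t3.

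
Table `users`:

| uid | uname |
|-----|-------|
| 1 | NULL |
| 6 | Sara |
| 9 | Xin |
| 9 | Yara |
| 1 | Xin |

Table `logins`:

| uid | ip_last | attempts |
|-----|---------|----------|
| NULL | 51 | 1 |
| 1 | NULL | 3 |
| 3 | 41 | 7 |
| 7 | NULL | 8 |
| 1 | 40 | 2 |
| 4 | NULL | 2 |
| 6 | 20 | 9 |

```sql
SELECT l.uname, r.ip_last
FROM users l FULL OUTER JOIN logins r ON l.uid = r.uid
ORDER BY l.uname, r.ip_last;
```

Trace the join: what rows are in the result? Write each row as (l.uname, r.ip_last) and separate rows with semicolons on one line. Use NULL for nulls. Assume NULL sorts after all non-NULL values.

FULL OUTER JOIN keeps every row from both sides; unmatched rows get NULL for the other side's columns.
Matching on l.uid = r.uid. A NULL in a compared column never satisfies the condition.
- l[0] uid=1 → 2 match(es) in r → 2 row(s).
- l[1] uid=6 → 1 match(es) in r → 1 row(s).
- l[2] uid=9 → no match; kept with NULLs on the r side.
- l[3] uid=9 → no match; kept with NULLs on the r side.
- l[4] uid=1 → 2 match(es) in r → 2 row(s).
- 4 row(s) from r found no l partner → padded with NULL.

(Sara, 20); (Xin, 40); (Xin, NULL); (Xin, NULL); (Yara, NULL); (NULL, 40); (NULL, 41); (NULL, 51); (NULL, NULL); (NULL, NULL); (NULL, NULL)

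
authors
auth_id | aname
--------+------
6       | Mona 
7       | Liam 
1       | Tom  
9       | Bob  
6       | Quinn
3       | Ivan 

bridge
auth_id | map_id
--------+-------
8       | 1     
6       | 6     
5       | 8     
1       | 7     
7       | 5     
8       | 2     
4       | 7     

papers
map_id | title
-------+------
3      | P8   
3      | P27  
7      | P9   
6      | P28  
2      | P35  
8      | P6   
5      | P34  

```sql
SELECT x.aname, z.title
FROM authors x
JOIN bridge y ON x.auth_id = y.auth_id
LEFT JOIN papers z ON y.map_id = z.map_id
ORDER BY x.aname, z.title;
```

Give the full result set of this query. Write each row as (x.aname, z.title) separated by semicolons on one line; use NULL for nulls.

(Liam, P34); (Mona, P28); (Quinn, P28); (Tom, P9)

Evaluate left to right. First `authors x INNER JOIN bridge y` on auth_id: 4 row(s).
Then LEFT JOIN `papers z` on map_id: each of those 4 rows is kept; rows whose y.map_id has no match in z get NULL for z's columns.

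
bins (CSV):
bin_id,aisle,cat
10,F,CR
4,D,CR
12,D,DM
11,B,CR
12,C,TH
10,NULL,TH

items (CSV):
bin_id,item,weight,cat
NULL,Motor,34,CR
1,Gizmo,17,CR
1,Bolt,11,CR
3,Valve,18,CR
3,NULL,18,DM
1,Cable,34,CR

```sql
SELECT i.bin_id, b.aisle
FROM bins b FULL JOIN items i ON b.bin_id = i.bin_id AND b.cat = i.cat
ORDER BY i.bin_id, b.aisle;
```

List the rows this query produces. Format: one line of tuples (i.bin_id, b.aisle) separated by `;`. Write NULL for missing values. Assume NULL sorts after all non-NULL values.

(1, NULL); (1, NULL); (1, NULL); (3, NULL); (3, NULL); (NULL, B); (NULL, C); (NULL, D); (NULL, D); (NULL, F); (NULL, NULL); (NULL, NULL)

FULL OUTER JOIN keeps every row from both sides; unmatched rows get NULL for the other side's columns.
Matching on b.bin_id = i.bin_id AND b.cat = i.cat. A NULL in a compared column never satisfies the condition.
- b[0] bin_id=10, cat=CR → no match; kept with NULLs on the i side.
- b[1] bin_id=4, cat=CR → no match; kept with NULLs on the i side.
- b[2] bin_id=12, cat=DM → no match; kept with NULLs on the i side.
- b[3] bin_id=11, cat=CR → no match; kept with NULLs on the i side.
- b[4] bin_id=12, cat=TH → no match; kept with NULLs on the i side.
- b[5] bin_id=10, cat=TH → no match; kept with NULLs on the i side.
- 6 row(s) from i found no b partner → padded with NULL.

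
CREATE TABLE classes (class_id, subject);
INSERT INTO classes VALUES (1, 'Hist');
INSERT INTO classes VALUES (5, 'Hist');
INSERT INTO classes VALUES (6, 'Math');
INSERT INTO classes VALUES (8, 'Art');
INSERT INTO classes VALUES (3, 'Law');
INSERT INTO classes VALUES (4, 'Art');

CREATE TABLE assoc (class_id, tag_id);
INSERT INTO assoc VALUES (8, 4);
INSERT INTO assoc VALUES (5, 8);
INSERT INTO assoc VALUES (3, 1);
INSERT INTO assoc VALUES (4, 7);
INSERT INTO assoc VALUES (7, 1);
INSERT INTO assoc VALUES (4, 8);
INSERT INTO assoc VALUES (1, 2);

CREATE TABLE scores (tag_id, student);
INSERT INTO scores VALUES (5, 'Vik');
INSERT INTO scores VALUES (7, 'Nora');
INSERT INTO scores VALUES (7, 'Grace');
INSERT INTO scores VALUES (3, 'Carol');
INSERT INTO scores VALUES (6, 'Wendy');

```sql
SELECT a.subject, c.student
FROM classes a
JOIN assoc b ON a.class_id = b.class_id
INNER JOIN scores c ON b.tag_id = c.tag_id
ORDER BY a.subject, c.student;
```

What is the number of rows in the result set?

Joins associate left-to-right: classes INNER JOIN assoc on class_id gives 6 intermediate row(s).
Then INNER JOIN `scores c` on tag_id: keep only rows whose b.tag_id appears in c.
Result: 2 row(s).

2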